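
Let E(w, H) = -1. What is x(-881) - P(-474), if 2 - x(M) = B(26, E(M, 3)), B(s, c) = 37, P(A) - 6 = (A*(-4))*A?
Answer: 898663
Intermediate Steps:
P(A) = 6 - 4*A² (P(A) = 6 + (A*(-4))*A = 6 + (-4*A)*A = 6 - 4*A²)
x(M) = -35 (x(M) = 2 - 1*37 = 2 - 37 = -35)
x(-881) - P(-474) = -35 - (6 - 4*(-474)²) = -35 - (6 - 4*224676) = -35 - (6 - 898704) = -35 - 1*(-898698) = -35 + 898698 = 898663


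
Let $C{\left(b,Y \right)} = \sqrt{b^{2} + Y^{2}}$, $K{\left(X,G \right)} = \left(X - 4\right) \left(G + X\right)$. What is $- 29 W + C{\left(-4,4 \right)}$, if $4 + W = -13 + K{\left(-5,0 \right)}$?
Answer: $-812 + 4 \sqrt{2} \approx -806.34$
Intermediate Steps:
$K{\left(X,G \right)} = \left(-4 + X\right) \left(G + X\right)$
$W = 28$ ($W = -4 + \left(-13 + \left(\left(-5\right)^{2} - 0 - -20 + 0 \left(-5\right)\right)\right) = -4 + \left(-13 + \left(25 + 0 + 20 + 0\right)\right) = -4 + \left(-13 + 45\right) = -4 + 32 = 28$)
$C{\left(b,Y \right)} = \sqrt{Y^{2} + b^{2}}$
$- 29 W + C{\left(-4,4 \right)} = \left(-29\right) 28 + \sqrt{4^{2} + \left(-4\right)^{2}} = -812 + \sqrt{16 + 16} = -812 + \sqrt{32} = -812 + 4 \sqrt{2}$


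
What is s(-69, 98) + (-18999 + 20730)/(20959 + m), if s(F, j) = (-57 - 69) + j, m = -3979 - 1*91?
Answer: -471161/16889 ≈ -27.898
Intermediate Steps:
m = -4070 (m = -3979 - 91 = -4070)
s(F, j) = -126 + j
s(-69, 98) + (-18999 + 20730)/(20959 + m) = (-126 + 98) + (-18999 + 20730)/(20959 - 4070) = -28 + 1731/16889 = -471161/16889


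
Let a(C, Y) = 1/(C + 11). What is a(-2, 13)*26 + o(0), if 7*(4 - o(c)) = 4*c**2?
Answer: 62/9 ≈ 6.8889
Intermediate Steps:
o(c) = 4 - 4*c**2/7
a(C, Y) = 1/(11 + C)
a(-2, 13)*26 + o(0) = 26/(11 - 2) + (4 - 4/7*0**2) = 26/9 + (4 - 4/7*0) = (1/9)*26 + (4 + 0) = 26/9 + 4 = 62/9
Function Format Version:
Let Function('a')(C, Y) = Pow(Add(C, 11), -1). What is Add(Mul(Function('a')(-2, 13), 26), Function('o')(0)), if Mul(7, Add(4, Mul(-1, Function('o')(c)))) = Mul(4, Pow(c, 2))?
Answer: Rational(62, 9) ≈ 6.8889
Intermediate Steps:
Function('o')(c) = Add(4, Mul(Rational(-4, 7), Pow(c, 2))) (Function('o')(c) = Add(4, Mul(Rational(-1, 7), Mul(4, Pow(c, 2)))) = Add(4, Mul(Rational(-4, 7), Pow(c, 2))))
Function('a')(C, Y) = Pow(Add(11, C), -1)
Add(Mul(Function('a')(-2, 13), 26), Function('o')(0)) = Add(Mul(Pow(Add(11, -2), -1), 26), Add(4, Mul(Rational(-4, 7), Pow(0, 2)))) = Add(Mul(Pow(9, -1), 26), Add(4, Mul(Rational(-4, 7), 0))) = Add(Mul(Rational(1, 9), 26), Add(4, 0)) = Add(Rational(26, 9), 4) = Rational(62, 9)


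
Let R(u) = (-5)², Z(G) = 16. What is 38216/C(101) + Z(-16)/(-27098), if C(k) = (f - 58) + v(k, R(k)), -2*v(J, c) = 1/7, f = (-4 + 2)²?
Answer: -7249046232/10256593 ≈ -706.77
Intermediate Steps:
f = 4 (f = (-2)² = 4)
R(u) = 25
v(J, c) = -1/14 (v(J, c) = -½/7 = -½*⅐ = -1/14)
C(k) = -757/14 (C(k) = (4 - 58) - 1/14 = -54 - 1/14 = -757/14)
38216/C(101) + Z(-16)/(-27098) = 38216/(-757/14) + 16/(-27098) = 38216*(-14/757) + 16*(-1/27098) = -535024/757 - 8/13549 = -7249046232/10256593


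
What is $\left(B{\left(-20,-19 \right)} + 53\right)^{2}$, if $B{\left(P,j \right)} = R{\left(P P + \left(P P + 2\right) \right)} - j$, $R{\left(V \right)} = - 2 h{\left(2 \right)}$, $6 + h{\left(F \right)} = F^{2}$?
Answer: $5776$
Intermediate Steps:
$h{\left(F \right)} = -6 + F^{2}$
$R{\left(V \right)} = 4$ ($R{\left(V \right)} = - 2 \left(-6 + 2^{2}\right) = - 2 \left(-6 + 4\right) = \left(-2\right) \left(-2\right) = 4$)
$B{\left(P,j \right)} = 4 - j$
$\left(B{\left(-20,-19 \right)} + 53\right)^{2} = \left(\left(4 - -19\right) + 53\right)^{2} = \left(\left(4 + 19\right) + 53\right)^{2} = \left(23 + 53\right)^{2} = 76^{2} = 5776$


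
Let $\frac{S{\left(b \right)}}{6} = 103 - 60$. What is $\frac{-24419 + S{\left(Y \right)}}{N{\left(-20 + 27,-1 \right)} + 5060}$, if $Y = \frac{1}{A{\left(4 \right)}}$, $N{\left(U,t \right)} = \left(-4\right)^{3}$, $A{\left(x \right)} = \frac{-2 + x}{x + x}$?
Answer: $- \frac{24161}{4996} \approx -4.8361$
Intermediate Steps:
$A{\left(x \right)} = \frac{-2 + x}{2 x}$
$N{\left(U,t \right)} = -64$
$Y = 4$ ($Y = \frac{1}{\frac{1}{2} \cdot \frac{1}{4} \left(-2 + 4\right)} = \frac{1}{\frac{1}{2} \cdot \frac{1}{4} \cdot 2} = \frac{1}{\frac{1}{4}} = 4$)
$S{\left(b \right)} = 258$ ($S{\left(b \right)} = 6 \left(103 - 60\right) = 6 \cdot 43 = 258$)
$\frac{-24419 + S{\left(Y \right)}}{N{\left(-20 + 27,-1 \right)} + 5060} = \frac{-24419 + 258}{-64 + 5060} = - \frac{24161}{4996}$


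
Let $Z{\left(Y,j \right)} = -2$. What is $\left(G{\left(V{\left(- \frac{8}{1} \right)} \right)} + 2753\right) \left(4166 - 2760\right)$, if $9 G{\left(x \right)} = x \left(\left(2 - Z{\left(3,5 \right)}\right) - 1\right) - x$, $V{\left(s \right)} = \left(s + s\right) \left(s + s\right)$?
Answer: $\frac{35556334}{9} \approx 3.9507 \cdot 10^{6}$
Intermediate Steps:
$V{\left(s \right)} = 4 s^{2}$ ($V{\left(s \right)} = 2 s 2 s = 4 s^{2}$)
$G{\left(x \right)} = \frac{2 x}{9}$ ($G{\left(x \right)} = \frac{x \left(\left(2 - -2\right) - 1\right) - x}{9} = \frac{x \left(\left(2 + 2\right) - 1\right) - x}{9} = \frac{x \left(4 - 1\right) - x}{9} = \frac{x 3 - x}{9} = \frac{3 x - x}{9} = \frac{2 x}{9}$)
$\left(G{\left(V{\left(- \frac{8}{1} \right)} \right)} + 2753\right) \left(4166 - 2760\right) = \left(\frac{2 \cdot 4 \left(- \frac{8}{1}\right)^{2}}{9} + 2753\right) \left(4166 - 2760\right) = \left(\frac{2 \cdot 4 \left(\left(-8\right) 1\right)^{2}}{9} + 2753\right) 1406 = \left(\frac{2 \cdot 4 \left(-8\right)^{2}}{9} + 2753\right) 1406 = \left(\frac{2 \cdot 4 \cdot 64}{9} + 2753\right) 1406 = \left(\frac{2}{9} \cdot 256 + 2753\right) 1406 = \left(\frac{512}{9} + 2753\right) 1406 = \frac{25289}{9} \cdot 1406 = \frac{35556334}{9}$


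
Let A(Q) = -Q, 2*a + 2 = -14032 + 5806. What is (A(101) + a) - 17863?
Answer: -22078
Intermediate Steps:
a = -4114 (a = -1 + (-14032 + 5806)/2 = -1 + (½)*(-8226) = -1 - 4113 = -4114)
(A(101) + a) - 17863 = (-1*101 - 4114) - 17863 = (-101 - 4114) - 17863 = -4215 - 17863 = -22078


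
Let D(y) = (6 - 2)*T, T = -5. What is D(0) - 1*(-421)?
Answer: 401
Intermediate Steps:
D(y) = -20 (D(y) = (6 - 2)*(-5) = 4*(-5) = -20)
D(0) - 1*(-421) = -20 - 1*(-421) = -20 + 421 = 401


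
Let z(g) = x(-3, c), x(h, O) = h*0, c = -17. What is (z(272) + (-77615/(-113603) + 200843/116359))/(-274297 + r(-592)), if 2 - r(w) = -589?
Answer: -15923785557/1809023058821881 ≈ -8.8024e-6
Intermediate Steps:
r(w) = 591 (r(w) = 2 - 1*(-589) = 2 + 589 = 591)
x(h, O) = 0
z(g) = 0
(z(272) + (-77615/(-113603) + 200843/116359))/(-274297 + r(-592)) = (0 + (-77615/(-113603) + 200843/116359))/(-274297 + 591) = (0 + (-77615*(-1/113603) + 200843*(1/116359)))/(-273706) = (0 + (77615/113603 + 200843/116359))*(-1/273706) = (0 + 31847571114/13218731477)*(-1/273706) = (31847571114/13218731477)*(-1/273706) = -15923785557/1809023058821881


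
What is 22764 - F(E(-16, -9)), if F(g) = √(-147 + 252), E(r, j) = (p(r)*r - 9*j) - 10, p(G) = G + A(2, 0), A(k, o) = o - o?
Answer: 22764 - √105 ≈ 22754.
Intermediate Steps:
A(k, o) = 0
p(G) = G (p(G) = G + 0 = G)
E(r, j) = -10 + r² - 9*j (E(r, j) = (r*r - 9*j) - 10 = (r² - 9*j) - 10 = -10 + r² - 9*j)
F(g) = √105
22764 - F(E(-16, -9)) = 22764 - √105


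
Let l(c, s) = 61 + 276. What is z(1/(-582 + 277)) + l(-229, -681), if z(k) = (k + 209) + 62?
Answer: 185439/305 ≈ 608.00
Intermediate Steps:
z(k) = 271 + k (z(k) = (209 + k) + 62 = 271 + k)
l(c, s) = 337
z(1/(-582 + 277)) + l(-229, -681) = (271 + 1/(-582 + 277)) + 337 = (271 + 1/(-305)) + 337 = (271 - 1/305) + 337 = 82654/305 + 337 = 185439/305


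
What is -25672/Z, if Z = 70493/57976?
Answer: -1488359872/70493 ≈ -21114.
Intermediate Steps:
Z = 70493/57976 (Z = 70493*(1/57976) = 70493/57976 ≈ 1.2159)
-25672/Z = -25672/70493/57976 = -25672*57976/70493 = -1488359872/70493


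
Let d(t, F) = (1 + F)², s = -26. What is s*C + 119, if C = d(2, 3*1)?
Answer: -297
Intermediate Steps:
C = 16 (C = (1 + 3*1)² = (1 + 3)² = 4² = 16)
s*C + 119 = -26*16 + 119 = -416 + 119 = -297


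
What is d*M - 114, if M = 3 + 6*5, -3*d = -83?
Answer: 799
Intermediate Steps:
d = 83/3 (d = -⅓*(-83) = 83/3 ≈ 27.667)
M = 33 (M = 3 + 30 = 33)
d*M - 114 = (83/3)*33 - 114 = 913 - 114 = 799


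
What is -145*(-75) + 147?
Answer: 11022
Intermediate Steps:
-145*(-75) + 147 = 10875 + 147 = 11022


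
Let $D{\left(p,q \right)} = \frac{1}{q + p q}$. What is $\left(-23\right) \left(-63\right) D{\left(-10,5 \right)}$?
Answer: $- \frac{161}{5} \approx -32.2$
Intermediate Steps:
$\left(-23\right) \left(-63\right) D{\left(-10,5 \right)} = \left(-23\right) \left(-63\right) \frac{1}{5 \left(1 - 10\right)} = 1449 \frac{1}{5 \left(-9\right)} = 1449 \cdot \frac{1}{5} \left(- \frac{1}{9}\right) = 1449 \left(- \frac{1}{45}\right) = - \frac{161}{5}$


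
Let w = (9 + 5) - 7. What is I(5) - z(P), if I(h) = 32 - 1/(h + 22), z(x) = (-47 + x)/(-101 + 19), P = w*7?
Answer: 35410/1107 ≈ 31.987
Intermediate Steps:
w = 7 (w = 14 - 7 = 7)
P = 49 (P = 7*7 = 49)
z(x) = 47/82 - x/82 (z(x) = (-47 + x)/(-82) = (-47 + x)*(-1/82) = 47/82 - x/82)
I(h) = 32 - 1/(22 + h)
I(5) - z(P) = (703 + 32*5)/(22 + 5) - (47/82 - 1/82*49) = (703 + 160)/27 - (47/82 - 49/82) = (1/27)*863 - 1*(-1/41) = 863/27 + 1/41 = 35410/1107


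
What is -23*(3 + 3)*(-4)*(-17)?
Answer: -9384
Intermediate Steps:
-23*(3 + 3)*(-4)*(-17) = -138*(-4)*(-17) = -23*(-24)*(-17) = 552*(-17) = -9384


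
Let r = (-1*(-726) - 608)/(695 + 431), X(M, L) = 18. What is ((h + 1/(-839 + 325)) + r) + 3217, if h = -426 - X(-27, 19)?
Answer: 802486049/289382 ≈ 2773.1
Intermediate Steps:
h = -444 (h = -426 - 1*18 = -426 - 18 = -444)
r = 59/563 (r = (726 - 608)/1126 = 118*(1/1126) = 59/563 ≈ 0.10480)
((h + 1/(-839 + 325)) + r) + 3217 = ((-444 + 1/(-839 + 325)) + 59/563) + 3217 = ((-444 + 1/(-514)) + 59/563) + 3217 = ((-444 - 1/514) + 59/563) + 3217 = (-228217/514 + 59/563) + 3217 = -128455845/289382 + 3217 = 802486049/289382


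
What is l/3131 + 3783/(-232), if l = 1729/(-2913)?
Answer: -34503642277/2115979896 ≈ -16.306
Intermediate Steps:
l = -1729/2913 (l = 1729*(-1/2913) = -1729/2913 ≈ -0.59355)
l/3131 + 3783/(-232) = -1729/2913/3131 + 3783/(-232) = -1729/2913*1/3131 + 3783*(-1/232) = -1729/9120603 - 3783/232 = -34503642277/2115979896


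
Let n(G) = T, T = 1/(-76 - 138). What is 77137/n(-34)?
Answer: -16507318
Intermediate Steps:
T = -1/214 (T = 1/(-214) = -1/214 ≈ -0.0046729)
n(G) = -1/214
77137/n(-34) = 77137/(-1/214) = 77137*(-214) = -16507318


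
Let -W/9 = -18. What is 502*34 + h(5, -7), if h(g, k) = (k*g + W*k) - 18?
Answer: 15881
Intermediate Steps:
W = 162 (W = -9*(-18) = 162)
h(g, k) = -18 + 162*k + g*k (h(g, k) = (k*g + 162*k) - 18 = (g*k + 162*k) - 18 = (162*k + g*k) - 18 = -18 + 162*k + g*k)
502*34 + h(5, -7) = 502*34 + (-18 + 162*(-7) + 5*(-7)) = 17068 + (-18 - 1134 - 35) = 17068 - 1187 = 15881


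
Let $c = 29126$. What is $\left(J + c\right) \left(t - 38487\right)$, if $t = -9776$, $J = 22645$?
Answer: $-2498623773$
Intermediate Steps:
$\left(J + c\right) \left(t - 38487\right) = \left(22645 + 29126\right) \left(-9776 - 38487\right) = 51771 \left(-48263\right) = -2498623773$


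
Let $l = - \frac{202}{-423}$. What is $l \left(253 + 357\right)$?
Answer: $\frac{123220}{423} \approx 291.3$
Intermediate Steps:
$l = \frac{202}{423}$ ($l = \left(-202\right) \left(- \frac{1}{423}\right) = \frac{202}{423} \approx 0.47754$)
$l \left(253 + 357\right) = \frac{202 \left(253 + 357\right)}{423} = \frac{202}{423} \cdot 610 = \frac{123220}{423}$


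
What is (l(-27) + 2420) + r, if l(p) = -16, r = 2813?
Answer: 5217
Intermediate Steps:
(l(-27) + 2420) + r = (-16 + 2420) + 2813 = 2404 + 2813 = 5217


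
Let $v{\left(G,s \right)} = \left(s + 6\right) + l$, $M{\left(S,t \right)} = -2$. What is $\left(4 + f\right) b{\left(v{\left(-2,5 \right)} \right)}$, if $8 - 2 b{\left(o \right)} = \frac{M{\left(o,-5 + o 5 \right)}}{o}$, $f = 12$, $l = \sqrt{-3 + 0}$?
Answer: $\frac{2028}{31} - \frac{4 i \sqrt{3}}{31} \approx 65.419 - 0.22349 i$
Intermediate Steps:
$l = i \sqrt{3}$ ($l = \sqrt{-3} = i \sqrt{3} \approx 1.732 i$)
$v{\left(G,s \right)} = 6 + s + i \sqrt{3}$ ($v{\left(G,s \right)} = \left(s + 6\right) + i \sqrt{3} = \left(6 + s\right) + i \sqrt{3} = 6 + s + i \sqrt{3}$)
$b{\left(o \right)} = 4 + \frac{1}{o}$ ($b{\left(o \right)} = 4 - \frac{\left(-2\right) \frac{1}{o}}{2} = 4 + \frac{1}{o}$)
$\left(4 + f\right) b{\left(v{\left(-2,5 \right)} \right)} = \left(4 + 12\right) \left(4 + \frac{1}{6 + 5 + i \sqrt{3}}\right) = 16 \left(4 + \frac{1}{11 + i \sqrt{3}}\right) = 64 + \frac{16}{11 + i \sqrt{3}}$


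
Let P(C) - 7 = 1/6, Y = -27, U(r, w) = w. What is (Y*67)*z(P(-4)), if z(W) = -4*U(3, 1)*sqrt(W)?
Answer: 1206*sqrt(258) ≈ 19371.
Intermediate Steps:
P(C) = 43/6 (P(C) = 7 + 1/6 = 43/6)
z(W) = -4*sqrt(W)
(Y*67)*z(P(-4)) = (-27*67)*(-2*sqrt(258)/3) = -(-7236)*sqrt(258)/6 = -(-1206)*sqrt(258) = 1206*sqrt(258)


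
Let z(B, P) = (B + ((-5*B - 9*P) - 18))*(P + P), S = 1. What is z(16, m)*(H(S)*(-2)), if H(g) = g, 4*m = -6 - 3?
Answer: -2223/4 ≈ -555.75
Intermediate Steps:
m = -9/4 (m = (-6 - 3)/4 = (¼)*(-9) = -9/4 ≈ -2.2500)
z(B, P) = 2*P*(-18 - 9*P - 4*B) (z(B, P) = (B + ((-9*P - 5*B) - 18))*(2*P) = (B + (-18 - 9*P - 5*B))*(2*P) = (-18 - 9*P - 4*B)*(2*P) = 2*P*(-18 - 9*P - 4*B))
z(16, m)*(H(S)*(-2)) = (-2*(-9/4)*(18 + 4*16 + 9*(-9/4)))*(1*(-2)) = -2*(-9/4)*(18 + 64 - 81/4)*(-2) = -2*(-9/4)*247/4*(-2) = (2223/8)*(-2) = -2223/4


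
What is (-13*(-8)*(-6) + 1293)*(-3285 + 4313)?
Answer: 687732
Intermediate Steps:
(-13*(-8)*(-6) + 1293)*(-3285 + 4313) = (104*(-6) + 1293)*1028 = (-624 + 1293)*1028 = 669*1028 = 687732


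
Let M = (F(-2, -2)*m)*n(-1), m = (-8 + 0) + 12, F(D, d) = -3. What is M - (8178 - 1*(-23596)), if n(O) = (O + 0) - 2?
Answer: -31738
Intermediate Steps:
n(O) = -2 + O (n(O) = O - 2 = -2 + O)
m = 4 (m = -8 + 12 = 4)
M = 36 (M = (-3*4)*(-2 - 1) = -12*(-3) = 36)
M - (8178 - 1*(-23596)) = 36 - (8178 - 1*(-23596)) = 36 - (8178 + 23596) = 36 - 1*31774 = 36 - 31774 = -31738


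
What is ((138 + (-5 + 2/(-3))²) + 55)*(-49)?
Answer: -99274/9 ≈ -11030.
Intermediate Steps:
((138 + (-5 + 2/(-3))²) + 55)*(-49) = ((138 + (-5 + 2*(-⅓))²) + 55)*(-49) = ((138 + (-5 - ⅔)²) + 55)*(-49) = ((138 + (-17/3)²) + 55)*(-49) = ((138 + 289/9) + 55)*(-49) = (1531/9 + 55)*(-49) = (2026/9)*(-49) = -99274/9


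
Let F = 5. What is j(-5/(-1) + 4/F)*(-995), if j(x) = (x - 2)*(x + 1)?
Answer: -128554/5 ≈ -25711.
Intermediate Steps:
j(x) = (1 + x)*(-2 + x) (j(x) = (-2 + x)*(1 + x) = (1 + x)*(-2 + x))
j(-5/(-1) + 4/F)*(-995) = (-2 + (-5/(-1) + 4/5)² - (-5/(-1) + 4/5))*(-995) = (-2 + (-5*(-1) + 4*(⅕))² - (-5*(-1) + 4*(⅕)))*(-995) = (-2 + (5 + ⅘)² - (5 + ⅘))*(-995) = (-2 + (29/5)² - 1*29/5)*(-995) = (-2 + 841/25 - 29/5)*(-995) = (646/25)*(-995) = -128554/5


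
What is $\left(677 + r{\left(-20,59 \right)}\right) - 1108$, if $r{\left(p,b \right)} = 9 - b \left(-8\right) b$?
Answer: $27426$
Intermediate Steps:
$r{\left(p,b \right)} = 9 + 8 b^{2}$ ($r{\left(p,b \right)} = 9 - - 8 b b = 9 - - 8 b^{2} = 9 + 8 b^{2}$)
$\left(677 + r{\left(-20,59 \right)}\right) - 1108 = \left(677 + \left(9 + 8 \cdot 59^{2}\right)\right) - 1108 = \left(677 + \left(9 + 8 \cdot 3481\right)\right) - 1108 = \left(677 + \left(9 + 27848\right)\right) - 1108 = \left(677 + 27857\right) - 1108 = 28534 - 1108 = 27426$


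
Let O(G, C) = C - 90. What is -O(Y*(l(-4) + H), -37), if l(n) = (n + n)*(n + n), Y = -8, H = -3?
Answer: 127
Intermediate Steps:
l(n) = 4*n² (l(n) = (2*n)*(2*n) = 4*n²)
O(G, C) = -90 + C
-O(Y*(l(-4) + H), -37) = -(-90 - 37) = -1*(-127) = 127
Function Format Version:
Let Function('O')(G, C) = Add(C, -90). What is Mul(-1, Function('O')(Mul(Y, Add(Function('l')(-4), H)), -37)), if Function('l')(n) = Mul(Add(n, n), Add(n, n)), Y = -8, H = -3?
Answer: 127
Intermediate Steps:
Function('l')(n) = Mul(4, Pow(n, 2)) (Function('l')(n) = Mul(Mul(2, n), Mul(2, n)) = Mul(4, Pow(n, 2)))
Function('O')(G, C) = Add(-90, C)
Mul(-1, Function('O')(Mul(Y, Add(Function('l')(-4), H)), -37)) = Mul(-1, Add(-90, -37)) = Mul(-1, -127) = 127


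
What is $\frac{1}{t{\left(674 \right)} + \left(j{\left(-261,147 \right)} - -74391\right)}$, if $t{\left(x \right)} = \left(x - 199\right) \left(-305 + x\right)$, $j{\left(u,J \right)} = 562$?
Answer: $\frac{1}{250228} \approx 3.9964 \cdot 10^{-6}$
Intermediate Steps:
$t{\left(x \right)} = \left(-305 + x\right) \left(-199 + x\right)$ ($t{\left(x \right)} = \left(-199 + x\right) \left(-305 + x\right) = \left(-305 + x\right) \left(-199 + x\right)$)
$\frac{1}{t{\left(674 \right)} + \left(j{\left(-261,147 \right)} - -74391\right)} = \frac{1}{\left(60695 + 674^{2} - 339696\right) + \left(562 - -74391\right)} = \frac{1}{\left(60695 + 454276 - 339696\right) + \left(562 + 74391\right)} = \frac{1}{175275 + 74953} = \frac{1}{250228}$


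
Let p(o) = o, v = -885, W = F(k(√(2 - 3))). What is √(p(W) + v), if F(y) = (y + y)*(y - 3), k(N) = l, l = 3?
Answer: I*√885 ≈ 29.749*I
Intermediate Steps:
k(N) = 3
F(y) = 2*y*(-3 + y) (F(y) = (2*y)*(-3 + y) = 2*y*(-3 + y))
W = 0 (W = 2*3*(-3 + 3) = 2*3*0 = 0)
√(p(W) + v) = √(0 - 885) = √(-885) = I*√885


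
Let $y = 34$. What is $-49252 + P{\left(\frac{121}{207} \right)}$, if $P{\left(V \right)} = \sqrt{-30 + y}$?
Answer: $-49250$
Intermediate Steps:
$P{\left(V \right)} = 2$ ($P{\left(V \right)} = \sqrt{-30 + 34} = \sqrt{4} = 2$)
$-49252 + P{\left(\frac{121}{207} \right)} = -49252 + 2 = -49250$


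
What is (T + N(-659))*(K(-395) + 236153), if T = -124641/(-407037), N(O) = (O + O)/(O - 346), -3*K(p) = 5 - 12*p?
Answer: 155224992746098/409072185 ≈ 3.7946e+5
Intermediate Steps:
K(p) = -5/3 + 4*p (K(p) = -(5 - 12*p)/3 = -5/3 + 4*p)
N(O) = 2*O/(-346 + O) (N(O) = (2*O)/(-346 + O) = 2*O/(-346 + O))
T = 41547/135679 (T = -124641*(-1/407037) = 41547/135679 ≈ 0.30622)
(T + N(-659))*(K(-395) + 236153) = (41547/135679 + 2*(-659)/(-346 - 659))*((-5/3 + 4*(-395)) + 236153) = (41547/135679 + 2*(-659)/(-1005))*((-5/3 - 1580) + 236153) = (41547/135679 + 2*(-659)*(-1/1005))*(-4745/3 + 236153) = (41547/135679 + 1318/1005)*(703714/3) = (220579657/136357395)*(703714/3) = 155224992746098/409072185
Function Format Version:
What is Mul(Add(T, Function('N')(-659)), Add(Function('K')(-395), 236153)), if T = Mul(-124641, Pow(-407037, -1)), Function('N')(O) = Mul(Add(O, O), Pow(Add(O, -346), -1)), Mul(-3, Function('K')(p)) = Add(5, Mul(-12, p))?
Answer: Rational(155224992746098, 409072185) ≈ 3.7946e+5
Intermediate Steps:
Function('K')(p) = Add(Rational(-5, 3), Mul(4, p)) (Function('K')(p) = Mul(Rational(-1, 3), Add(5, Mul(-12, p))) = Add(Rational(-5, 3), Mul(4, p)))
Function('N')(O) = Mul(2, O, Pow(Add(-346, O), -1)) (Function('N')(O) = Mul(Mul(2, O), Pow(Add(-346, O), -1)) = Mul(2, O, Pow(Add(-346, O), -1)))
T = Rational(41547, 135679) (T = Mul(-124641, Rational(-1, 407037)) = Rational(41547, 135679) ≈ 0.30622)
Mul(Add(T, Function('N')(-659)), Add(Function('K')(-395), 236153)) = Mul(Add(Rational(41547, 135679), Mul(2, -659, Pow(Add(-346, -659), -1))), Add(Add(Rational(-5, 3), Mul(4, -395)), 236153)) = Mul(Add(Rational(41547, 135679), Mul(2, -659, Pow(-1005, -1))), Add(Add(Rational(-5, 3), -1580), 236153)) = Mul(Add(Rational(41547, 135679), Mul(2, -659, Rational(-1, 1005))), Add(Rational(-4745, 3), 236153)) = Mul(Add(Rational(41547, 135679), Rational(1318, 1005)), Rational(703714, 3)) = Mul(Rational(220579657, 136357395), Rational(703714, 3)) = Rational(155224992746098, 409072185)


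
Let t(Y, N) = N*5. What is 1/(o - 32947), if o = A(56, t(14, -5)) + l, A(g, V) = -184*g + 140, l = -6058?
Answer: -1/49169 ≈ -2.0338e-5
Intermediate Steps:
t(Y, N) = 5*N
A(g, V) = 140 - 184*g
o = -16222 (o = (140 - 184*56) - 6058 = (140 - 10304) - 6058 = -10164 - 6058 = -16222)
1/(o - 32947) = 1/(-16222 - 32947) = 1/(-49169) = -1/49169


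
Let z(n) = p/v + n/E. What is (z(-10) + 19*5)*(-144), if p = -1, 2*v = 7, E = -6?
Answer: -97152/7 ≈ -13879.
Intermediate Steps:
v = 7/2 (v = (½)*7 = 7/2 ≈ 3.5000)
z(n) = -2/7 - n/6 (z(n) = -1/7/2 + n/(-6) = -1*2/7 + n*(-⅙) = -2/7 - n/6)
(z(-10) + 19*5)*(-144) = ((-2/7 - ⅙*(-10)) + 19*5)*(-144) = ((-2/7 + 5/3) + 95)*(-144) = (29/21 + 95)*(-144) = (2024/21)*(-144) = -97152/7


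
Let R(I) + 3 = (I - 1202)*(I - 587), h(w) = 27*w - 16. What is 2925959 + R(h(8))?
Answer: 3313730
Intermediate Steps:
h(w) = -16 + 27*w
R(I) = -3 + (-1202 + I)*(-587 + I) (R(I) = -3 + (I - 1202)*(I - 587) = -3 + (-1202 + I)*(-587 + I))
2925959 + R(h(8)) = 2925959 + (705571 + (-16 + 27*8)² - 1789*(-16 + 27*8)) = 2925959 + (705571 + (-16 + 216)² - 1789*(-16 + 216)) = 2925959 + (705571 + 200² - 1789*200) = 2925959 + (705571 + 40000 - 357800) = 2925959 + 387771 = 3313730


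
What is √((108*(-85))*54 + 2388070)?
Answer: 5*√75694 ≈ 1375.6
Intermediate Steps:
√((108*(-85))*54 + 2388070) = √(-9180*54 + 2388070) = √(-495720 + 2388070) = √1892350 = 5*√75694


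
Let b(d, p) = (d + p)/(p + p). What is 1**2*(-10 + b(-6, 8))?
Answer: -79/8 ≈ -9.8750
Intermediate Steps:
b(d, p) = (d + p)/(2*p) (b(d, p) = (d + p)/((2*p)) = (d + p)*(1/(2*p)) = (d + p)/(2*p))
1**2*(-10 + b(-6, 8)) = 1**2*(-10 + (1/2)*(-6 + 8)/8) = 1*(-10 + (1/2)*(1/8)*2) = 1*(-10 + 1/8) = 1*(-79/8) = -79/8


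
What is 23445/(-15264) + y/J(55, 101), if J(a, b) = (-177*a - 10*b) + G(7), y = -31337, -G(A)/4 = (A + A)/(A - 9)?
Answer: 25229767/18176032 ≈ 1.3881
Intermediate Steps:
G(A) = -8*A/(-9 + A) (G(A) = -4*(A + A)/(A - 9) = -4*2*A/(-9 + A) = -8*A/(-9 + A))
J(a, b) = 28 - 177*a - 10*b (J(a, b) = (-177*a - 10*b) - 8*7/(-9 + 7) = (-177*a - 10*b) - 8*7/(-2) = (-177*a - 10*b) - 8*7*(-½) = (-177*a - 10*b) + 28 = 28 - 177*a - 10*b)
23445/(-15264) + y/J(55, 101) = 23445/(-15264) - 31337/(28 - 177*55 - 10*101) = 23445*(-1/15264) - 31337/(28 - 9735 - 1010) = -2605/1696 - 31337/(-10717) = -2605/1696 - 31337*(-1/10717) = -2605/1696 + 31337/10717 = 25229767/18176032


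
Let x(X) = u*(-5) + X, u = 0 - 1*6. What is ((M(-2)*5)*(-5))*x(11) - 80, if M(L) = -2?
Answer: 1970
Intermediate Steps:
u = -6 (u = 0 - 6 = -6)
x(X) = 30 + X (x(X) = -6*(-5) + X = 30 + X)
((M(-2)*5)*(-5))*x(11) - 80 = (-2*5*(-5))*(30 + 11) - 80 = -10*(-5)*41 - 80 = 50*41 - 80 = 2050 - 80 = 1970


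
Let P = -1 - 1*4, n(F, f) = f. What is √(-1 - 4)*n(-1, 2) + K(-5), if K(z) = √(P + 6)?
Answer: 1 + 2*I*√5 ≈ 1.0 + 4.4721*I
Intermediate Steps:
P = -5 (P = -1 - 4 = -5)
K(z) = 1 (K(z) = √(-5 + 6) = √1 = 1)
√(-1 - 4)*n(-1, 2) + K(-5) = √(-1 - 4)*2 + 1 = √(-5)*2 + 1 = (I*√5)*2 + 1 = 2*I*√5 + 1 = 1 + 2*I*√5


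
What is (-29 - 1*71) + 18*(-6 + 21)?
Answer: 170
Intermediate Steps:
(-29 - 1*71) + 18*(-6 + 21) = (-29 - 71) + 18*15 = -100 + 270 = 170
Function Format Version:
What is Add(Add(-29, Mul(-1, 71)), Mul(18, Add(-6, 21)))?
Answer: 170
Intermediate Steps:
Add(Add(-29, Mul(-1, 71)), Mul(18, Add(-6, 21))) = Add(Add(-29, -71), Mul(18, 15)) = Add(-100, 270) = 170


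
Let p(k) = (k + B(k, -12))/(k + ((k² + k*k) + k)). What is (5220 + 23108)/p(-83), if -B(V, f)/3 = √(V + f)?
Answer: -1000151909/242 + 36150069*I*√95/242 ≈ -4.1329e+6 + 1.456e+6*I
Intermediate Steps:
B(V, f) = -3*√(V + f)
p(k) = (k - 3*√(-12 + k))/(2*k + 2*k²) (p(k) = (k - 3*√(k - 12))/(k + ((k² + k*k) + k)) = (k - 3*√(-12 + k))/(k + ((k² + k²) + k)) = (k - 3*√(-12 + k))/(k + (2*k² + k)) = (k - 3*√(-12 + k))/(k + (k + 2*k²)) = (k - 3*√(-12 + k))/(2*k + 2*k²))
(5220 + 23108)/p(-83) = (5220 + 23108)/(((½)*(-83 - 3*√(-12 - 83))/(-83*(1 - 83)))) = 28328/(((½)*(-1/83)*(-83 - 3*I*√95)/(-82))) = 28328/(((½)*(-1/83)*(-1/82)*(-83 - 3*I*√95))) = 28328/(-1/164 - 3*I*√95/13612)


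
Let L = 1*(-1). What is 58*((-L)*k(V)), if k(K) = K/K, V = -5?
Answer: 58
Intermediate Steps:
k(K) = 1
L = -1
58*((-L)*k(V)) = 58*(-1*(-1)*1) = 58*(1*1) = 58*1 = 58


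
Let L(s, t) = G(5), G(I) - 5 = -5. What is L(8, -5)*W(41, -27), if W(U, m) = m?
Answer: 0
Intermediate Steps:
G(I) = 0 (G(I) = 5 - 5 = 0)
L(s, t) = 0
L(8, -5)*W(41, -27) = 0*(-27) = 0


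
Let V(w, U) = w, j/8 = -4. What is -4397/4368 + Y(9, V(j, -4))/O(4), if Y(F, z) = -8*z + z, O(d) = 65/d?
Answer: 21467/1680 ≈ 12.778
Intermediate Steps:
j = -32 (j = 8*(-4) = -32)
Y(F, z) = -7*z
-4397/4368 + Y(9, V(j, -4))/O(4) = -4397/4368 + (-7*(-32))/((65/4)) = -4397*1/4368 + 224/((65*(¼))) = -4397/4368 + 224/(65/4) = -4397/4368 + 224*(4/65) = -4397/4368 + 896/65 = 21467/1680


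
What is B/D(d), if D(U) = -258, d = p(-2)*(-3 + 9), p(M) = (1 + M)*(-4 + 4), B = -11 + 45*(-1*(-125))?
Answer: -2807/129 ≈ -21.760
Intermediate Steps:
B = 5614 (B = -11 + 45*125 = -11 + 5625 = 5614)
p(M) = 0 (p(M) = (1 + M)*0 = 0)
d = 0 (d = 0*(-3 + 9) = 0*6 = 0)
B/D(d) = 5614/(-258) = 5614*(-1/258) = -2807/129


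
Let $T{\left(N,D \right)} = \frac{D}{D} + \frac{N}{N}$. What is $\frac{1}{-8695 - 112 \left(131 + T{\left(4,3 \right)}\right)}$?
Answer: $- \frac{1}{23591} \approx -4.2389 \cdot 10^{-5}$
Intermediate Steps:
$T{\left(N,D \right)} = 2$ ($T{\left(N,D \right)} = 1 + 1 = 2$)
$\frac{1}{-8695 - 112 \left(131 + T{\left(4,3 \right)}\right)} = \frac{1}{-8695 - 112 \left(131 + 2\right)} = \frac{1}{-8695 - 14896} = \frac{1}{-23591} = - \frac{1}{23591}$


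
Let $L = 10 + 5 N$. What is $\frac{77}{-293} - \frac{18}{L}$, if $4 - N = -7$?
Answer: $- \frac{10279}{19045} \approx -0.53972$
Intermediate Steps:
$N = 11$ ($N = 4 - -7 = 4 + 7 = 11$)
$L = 65$ ($L = 10 + 5 \cdot 11 = 10 + 55 = 65$)
$\frac{77}{-293} - \frac{18}{L} = \frac{77}{-293} - \frac{18}{65} = 77 \left(- \frac{1}{293}\right) - \frac{18}{65} = - \frac{77}{293} - \frac{18}{65} = - \frac{10279}{19045}$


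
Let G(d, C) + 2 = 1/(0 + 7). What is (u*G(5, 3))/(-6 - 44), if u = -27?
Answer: -351/350 ≈ -1.0029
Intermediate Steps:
G(d, C) = -13/7 (G(d, C) = -2 + 1/(0 + 7) = -2 + 1/7 = -2 + ⅐ = -13/7)
(u*G(5, 3))/(-6 - 44) = (-27*(-13/7))/(-6 - 44) = (351/7)/(-50) = (351/7)*(-1/50) = -351/350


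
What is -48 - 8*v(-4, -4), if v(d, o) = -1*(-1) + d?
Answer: -24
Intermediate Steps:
v(d, o) = 1 + d
-48 - 8*v(-4, -4) = -48 - 8*(1 - 4) = -48 - 8*(-3) = -48 + 24 = -24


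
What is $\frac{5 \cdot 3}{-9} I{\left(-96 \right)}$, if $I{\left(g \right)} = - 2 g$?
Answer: $-320$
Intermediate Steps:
$\frac{5 \cdot 3}{-9} I{\left(-96 \right)} = \frac{5 \cdot 3}{-9} \left(\left(-2\right) \left(-96\right)\right) = 15 \left(- \frac{1}{9}\right) 192 = \left(- \frac{5}{3}\right) 192 = -320$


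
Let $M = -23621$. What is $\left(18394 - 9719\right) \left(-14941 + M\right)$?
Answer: $-334525350$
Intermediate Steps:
$\left(18394 - 9719\right) \left(-14941 + M\right) = \left(18394 - 9719\right) \left(-14941 - 23621\right) = 8675 \left(-38562\right) = -334525350$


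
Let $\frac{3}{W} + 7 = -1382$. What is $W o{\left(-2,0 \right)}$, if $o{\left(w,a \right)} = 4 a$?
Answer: $0$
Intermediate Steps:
$W = - \frac{1}{463}$ ($W = \frac{3}{-7 - 1382} = \frac{3}{-1389} = 3 \left(- \frac{1}{1389}\right) = - \frac{1}{463} \approx -0.0021598$)
$W o{\left(-2,0 \right)} = - \frac{4 \cdot 0}{463} = \left(- \frac{1}{463}\right) 0 = 0$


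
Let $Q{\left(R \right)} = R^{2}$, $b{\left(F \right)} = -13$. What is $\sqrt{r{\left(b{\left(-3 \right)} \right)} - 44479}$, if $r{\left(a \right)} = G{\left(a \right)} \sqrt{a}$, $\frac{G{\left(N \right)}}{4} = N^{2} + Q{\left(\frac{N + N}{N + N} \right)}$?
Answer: $\sqrt{-44479 + 680 i \sqrt{13}} \approx 5.8104 + 210.98 i$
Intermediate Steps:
$G{\left(N \right)} = 4 + 4 N^{2}$ ($G{\left(N \right)} = 4 \left(N^{2} + \left(\frac{N + N}{N + N}\right)^{2}\right) = 4 \left(N^{2} + \left(\frac{2 N}{2 N}\right)^{2}\right) = 4 \left(N^{2} + \left(2 N \frac{1}{2 N}\right)^{2}\right) = 4 \left(N^{2} + 1^{2}\right) = 4 \left(N^{2} + 1\right) = 4 \left(1 + N^{2}\right) = 4 + 4 N^{2}$)
$r{\left(a \right)} = \sqrt{a} \left(4 + 4 a^{2}\right)$ ($r{\left(a \right)} = \left(4 + 4 a^{2}\right) \sqrt{a} = \sqrt{a} \left(4 + 4 a^{2}\right)$)
$\sqrt{r{\left(b{\left(-3 \right)} \right)} - 44479} = \sqrt{4 \sqrt{-13} \left(1 + \left(-13\right)^{2}\right) - 44479} = \sqrt{4 i \sqrt{13} \left(1 + 169\right) - 44479} = \sqrt{4 i \sqrt{13} \cdot 170 - 44479} = \sqrt{680 i \sqrt{13} - 44479} = \sqrt{-44479 + 680 i \sqrt{13}}$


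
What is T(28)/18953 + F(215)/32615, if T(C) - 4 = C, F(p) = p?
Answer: 93065/11239129 ≈ 0.0082804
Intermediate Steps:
T(C) = 4 + C
T(28)/18953 + F(215)/32615 = (4 + 28)/18953 + 215/32615 = 32*(1/18953) + 215*(1/32615) = 32/18953 + 43/6523 = 93065/11239129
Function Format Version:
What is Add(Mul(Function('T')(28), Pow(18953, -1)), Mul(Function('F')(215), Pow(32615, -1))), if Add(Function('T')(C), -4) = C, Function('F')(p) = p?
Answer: Rational(93065, 11239129) ≈ 0.0082804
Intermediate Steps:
Function('T')(C) = Add(4, C)
Add(Mul(Function('T')(28), Pow(18953, -1)), Mul(Function('F')(215), Pow(32615, -1))) = Add(Mul(Add(4, 28), Pow(18953, -1)), Mul(215, Pow(32615, -1))) = Add(Mul(32, Rational(1, 18953)), Mul(215, Rational(1, 32615))) = Add(Rational(32, 18953), Rational(43, 6523)) = Rational(93065, 11239129)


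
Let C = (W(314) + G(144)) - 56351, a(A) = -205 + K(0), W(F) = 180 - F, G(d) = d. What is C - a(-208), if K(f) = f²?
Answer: -56136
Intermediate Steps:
a(A) = -205 (a(A) = -205 + 0² = -205 + 0 = -205)
C = -56341 (C = ((180 - 1*314) + 144) - 56351 = ((180 - 314) + 144) - 56351 = (-134 + 144) - 56351 = 10 - 56351 = -56341)
C - a(-208) = -56341 - 1*(-205) = -56341 + 205 = -56136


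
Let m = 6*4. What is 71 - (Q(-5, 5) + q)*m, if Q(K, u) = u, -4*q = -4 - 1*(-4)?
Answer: -49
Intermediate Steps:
q = 0 (q = -(-4 - 1*(-4))/4 = -(-4 + 4)/4 = -¼*0 = 0)
m = 24
71 - (Q(-5, 5) + q)*m = 71 - (5 + 0)*24 = 71 - 5*24 = 71 - 1*120 = 71 - 120 = -49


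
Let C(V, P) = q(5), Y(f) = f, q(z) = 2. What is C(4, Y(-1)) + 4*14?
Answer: 58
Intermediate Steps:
C(V, P) = 2
C(4, Y(-1)) + 4*14 = 2 + 4*14 = 2 + 56 = 58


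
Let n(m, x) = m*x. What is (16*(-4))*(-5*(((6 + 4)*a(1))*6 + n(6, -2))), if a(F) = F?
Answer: 15360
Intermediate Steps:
(16*(-4))*(-5*(((6 + 4)*a(1))*6 + n(6, -2))) = (16*(-4))*(-5*(((6 + 4)*1)*6 + 6*(-2))) = -(-320)*((10*1)*6 - 12) = -(-320)*(10*6 - 12) = -(-320)*(60 - 12) = -(-320)*48 = -64*(-240) = 15360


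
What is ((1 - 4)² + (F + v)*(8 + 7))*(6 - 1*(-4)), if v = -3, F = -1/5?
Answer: -390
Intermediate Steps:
F = -⅕ (F = -1*⅕ = -⅕ ≈ -0.20000)
((1 - 4)² + (F + v)*(8 + 7))*(6 - 1*(-4)) = ((1 - 4)² + (-⅕ - 3)*(8 + 7))*(6 - 1*(-4)) = ((-3)² - 16/5*15)*(6 + 4) = (9 - 48)*10 = -39*10 = -390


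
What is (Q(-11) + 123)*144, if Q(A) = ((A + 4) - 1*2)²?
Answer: 29376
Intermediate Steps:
Q(A) = (2 + A)² (Q(A) = ((4 + A) - 2)² = (2 + A)²)
(Q(-11) + 123)*144 = ((2 - 11)² + 123)*144 = ((-9)² + 123)*144 = (81 + 123)*144 = 204*144 = 29376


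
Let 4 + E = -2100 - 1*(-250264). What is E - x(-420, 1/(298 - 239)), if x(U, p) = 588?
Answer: 247572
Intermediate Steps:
E = 248160 (E = -4 + (-2100 - 1*(-250264)) = -4 + (-2100 + 250264) = -4 + 248164 = 248160)
E - x(-420, 1/(298 - 239)) = 248160 - 1*588 = 248160 - 588 = 247572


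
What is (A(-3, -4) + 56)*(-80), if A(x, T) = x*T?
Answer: -5440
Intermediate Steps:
A(x, T) = T*x
(A(-3, -4) + 56)*(-80) = (-4*(-3) + 56)*(-80) = (12 + 56)*(-80) = 68*(-80) = -5440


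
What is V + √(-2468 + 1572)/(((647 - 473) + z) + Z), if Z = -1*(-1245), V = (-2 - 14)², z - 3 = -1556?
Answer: 256 - 4*I*√14/67 ≈ 256.0 - 0.22338*I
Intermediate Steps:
z = -1553 (z = 3 - 1556 = -1553)
V = 256 (V = (-16)² = 256)
Z = 1245
V + √(-2468 + 1572)/(((647 - 473) + z) + Z) = 256 + √(-2468 + 1572)/(((647 - 473) - 1553) + 1245) = 256 + √(-896)/((174 - 1553) + 1245) = 256 + (8*I*√14)/(-1379 + 1245) = 256 + (8*I*√14)/(-134) = 256 + (8*I*√14)*(-1/134) = 256 - 4*I*√14/67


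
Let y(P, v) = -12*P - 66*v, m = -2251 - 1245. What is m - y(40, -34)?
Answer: -5260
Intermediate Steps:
m = -3496
y(P, v) = -66*v - 12*P
m - y(40, -34) = -3496 - (-66*(-34) - 12*40) = -3496 - (2244 - 480) = -3496 - 1*1764 = -3496 - 1764 = -5260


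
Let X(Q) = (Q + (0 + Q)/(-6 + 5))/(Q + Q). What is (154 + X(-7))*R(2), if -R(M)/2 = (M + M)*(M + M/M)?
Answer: -3696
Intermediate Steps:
R(M) = -4*M*(1 + M) (R(M) = -2*(M + M)*(M + M/M) = -2*2*M*(M + 1) = -2*2*M*(1 + M) = -4*M*(1 + M))
X(Q) = 0 (X(Q) = (Q + Q/(-1))/((2*Q)) = (Q + Q*(-1))*(1/(2*Q)) = (Q - Q)*(1/(2*Q)) = 0*(1/(2*Q)) = 0)
(154 + X(-7))*R(2) = (154 + 0)*(-4*2*(1 + 2)) = 154*(-4*2*3) = 154*(-24) = -3696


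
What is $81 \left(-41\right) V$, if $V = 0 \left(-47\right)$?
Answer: $0$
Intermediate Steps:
$V = 0$
$81 \left(-41\right) V = 81 \left(-41\right) 0 = \left(-3321\right) 0 = 0$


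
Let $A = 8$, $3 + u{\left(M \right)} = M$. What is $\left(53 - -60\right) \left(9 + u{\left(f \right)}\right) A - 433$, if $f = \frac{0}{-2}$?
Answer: $4991$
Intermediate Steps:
$f = 0$ ($f = 0 \left(- \frac{1}{2}\right) = 0$)
$u{\left(M \right)} = -3 + M$
$\left(53 - -60\right) \left(9 + u{\left(f \right)}\right) A - 433 = \left(53 - -60\right) \left(9 + \left(-3 + 0\right)\right) 8 - 433 = \left(53 + 60\right) \left(9 - 3\right) 8 - 433 = 113 \cdot 6 \cdot 8 - 433 = 113 \cdot 48 - 433 = 5424 - 433 = 4991$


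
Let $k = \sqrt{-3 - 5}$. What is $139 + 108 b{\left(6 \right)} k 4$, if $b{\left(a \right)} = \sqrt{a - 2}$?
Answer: $139 + 1728 i \sqrt{2} \approx 139.0 + 2443.8 i$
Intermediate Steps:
$b{\left(a \right)} = \sqrt{-2 + a}$
$k = 2 i \sqrt{2}$ ($k = \sqrt{-8} = 2 i \sqrt{2} \approx 2.8284 i$)
$139 + 108 b{\left(6 \right)} k 4 = 139 + 108 \sqrt{-2 + 6} \cdot 2 i \sqrt{2} \cdot 4 = 139 + 108 \sqrt{4} \cdot 2 i \sqrt{2} \cdot 4 = 139 + 108 \cdot 2 \cdot 2 i \sqrt{2} \cdot 4 = 139 + 108 \cdot 4 i \sqrt{2} \cdot 4 = 139 + 108 \cdot 16 i \sqrt{2} = 139 + 1728 i \sqrt{2}$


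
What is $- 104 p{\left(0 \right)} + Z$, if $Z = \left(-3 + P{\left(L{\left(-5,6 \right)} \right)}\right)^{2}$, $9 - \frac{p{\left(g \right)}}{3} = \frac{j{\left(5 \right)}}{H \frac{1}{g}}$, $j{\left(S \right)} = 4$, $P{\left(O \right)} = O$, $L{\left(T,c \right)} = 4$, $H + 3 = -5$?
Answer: $-2807$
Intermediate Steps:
$H = -8$ ($H = -3 - 5 = -8$)
$p{\left(g \right)} = 27 + \frac{3 g}{2}$ ($p{\left(g \right)} = 27 - 3 \frac{4}{\left(-8\right) \frac{1}{g}} = 27 - 3 \cdot 4 \left(- \frac{g}{8}\right) = 27 - 3 \left(- \frac{g}{2}\right) = 27 + \frac{3 g}{2}$)
$Z = 1$ ($Z = \left(-3 + 4\right)^{2} = 1^{2} = 1$)
$- 104 p{\left(0 \right)} + Z = - 104 \left(27 + \frac{3}{2} \cdot 0\right) + 1 = - 104 \left(27 + 0\right) + 1 = \left(-104\right) 27 + 1 = -2808 + 1 = -2807$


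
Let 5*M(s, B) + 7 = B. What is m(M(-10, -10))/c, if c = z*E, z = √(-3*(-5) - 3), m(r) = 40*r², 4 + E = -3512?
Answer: -289*√3/13185 ≈ -0.037965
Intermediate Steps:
M(s, B) = -7/5 + B/5
E = -3516 (E = -4 - 3512 = -3516)
z = 2*√3 (z = √(15 - 3) = √12 = 2*√3 ≈ 3.4641)
c = -7032*√3 (c = (2*√3)*(-3516) = -7032*√3 ≈ -12180.)
m(M(-10, -10))/c = (40*(-7/5 + (⅕)*(-10))²)/((-7032*√3)) = (40*(-7/5 - 2)²)*(-√3/21096) = (40*(-17/5)²)*(-√3/21096) = (40*(289/25))*(-√3/21096) = 2312*(-√3/21096)/5 = -289*√3/13185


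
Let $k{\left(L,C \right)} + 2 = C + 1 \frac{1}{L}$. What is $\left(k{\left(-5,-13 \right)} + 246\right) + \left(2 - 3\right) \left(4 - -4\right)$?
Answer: $\frac{1114}{5} \approx 222.8$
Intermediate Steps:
$k{\left(L,C \right)} = -2 + C + \frac{1}{L}$ ($k{\left(L,C \right)} = -2 + \left(C + 1 \frac{1}{L}\right) = -2 + \left(C + \frac{1}{L}\right) = -2 + C + \frac{1}{L}$)
$\left(k{\left(-5,-13 \right)} + 246\right) + \left(2 - 3\right) \left(4 - -4\right) = \left(\left(-2 - 13 + \frac{1}{-5}\right) + 246\right) + \left(2 - 3\right) \left(4 - -4\right) = \left(\left(-2 - 13 - \frac{1}{5}\right) + 246\right) - \left(4 + 4\right) = \left(- \frac{76}{5} + 246\right) - 8 = \frac{1154}{5} - 8 = \frac{1114}{5}$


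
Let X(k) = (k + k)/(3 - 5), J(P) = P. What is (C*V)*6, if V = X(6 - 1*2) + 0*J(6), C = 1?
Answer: -24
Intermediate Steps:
X(k) = -k (X(k) = (2*k)/(-2) = (2*k)*(-1/2) = -k)
V = -4 (V = -(6 - 1*2) + 0*6 = -(6 - 2) + 0 = -1*4 + 0 = -4 + 0 = -4)
(C*V)*6 = (1*(-4))*6 = -4*6 = -24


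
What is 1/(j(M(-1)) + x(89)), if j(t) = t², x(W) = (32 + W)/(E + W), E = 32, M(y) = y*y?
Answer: ½ ≈ 0.50000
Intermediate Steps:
M(y) = y²
x(W) = 1 (x(W) = (32 + W)/(32 + W) = 1)
1/(j(M(-1)) + x(89)) = 1/(((-1)²)² + 1) = 1/(1² + 1) = 1/(1 + 1) = 1/2 = ½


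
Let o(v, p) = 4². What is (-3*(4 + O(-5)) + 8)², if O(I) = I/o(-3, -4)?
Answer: 2401/256 ≈ 9.3789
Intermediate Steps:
o(v, p) = 16
O(I) = I/16
(-3*(4 + O(-5)) + 8)² = (-3*(4 + (1/16)*(-5)) + 8)² = (-3*(4 - 5/16) + 8)² = (-3*59/16 + 8)² = (-177/16 + 8)² = (-49/16)² = 2401/256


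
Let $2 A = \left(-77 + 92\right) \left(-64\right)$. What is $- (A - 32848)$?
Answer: $33328$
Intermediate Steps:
$A = -480$ ($A = \frac{\left(-77 + 92\right) \left(-64\right)}{2} = \frac{15 \left(-64\right)}{2} = \frac{1}{2} \left(-960\right) = -480$)
$- (A - 32848) = - (-480 - 32848) = \left(-1\right) \left(-33328\right) = 33328$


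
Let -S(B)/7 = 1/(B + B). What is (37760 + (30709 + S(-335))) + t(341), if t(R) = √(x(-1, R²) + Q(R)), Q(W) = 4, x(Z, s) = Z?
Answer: 45874237/670 + √3 ≈ 68471.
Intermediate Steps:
S(B) = -7/(2*B) (S(B) = -7/(B + B) = -7*1/(2*B) = -7/(2*B))
t(R) = √3 (t(R) = √(-1 + 4) = √3)
(37760 + (30709 + S(-335))) + t(341) = (37760 + (30709 - 7/2/(-335))) + √3 = (37760 + (30709 - 7/2*(-1/335))) + √3 = (37760 + (30709 + 7/670)) + √3 = (37760 + 20575037/670) + √3 = 45874237/670 + √3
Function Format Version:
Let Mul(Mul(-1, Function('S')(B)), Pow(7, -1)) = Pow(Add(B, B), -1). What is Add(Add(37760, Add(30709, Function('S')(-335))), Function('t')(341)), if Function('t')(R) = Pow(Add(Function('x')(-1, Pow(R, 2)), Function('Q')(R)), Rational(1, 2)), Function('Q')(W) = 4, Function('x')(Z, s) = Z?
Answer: Add(Rational(45874237, 670), Pow(3, Rational(1, 2))) ≈ 68471.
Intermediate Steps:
Function('S')(B) = Mul(Rational(-7, 2), Pow(B, -1)) (Function('S')(B) = Mul(-7, Pow(Add(B, B), -1)) = Mul(-7, Pow(Mul(2, B), -1)) = Mul(-7, Mul(Rational(1, 2), Pow(B, -1))) = Mul(Rational(-7, 2), Pow(B, -1)))
Function('t')(R) = Pow(3, Rational(1, 2)) (Function('t')(R) = Pow(Add(-1, 4), Rational(1, 2)) = Pow(3, Rational(1, 2)))
Add(Add(37760, Add(30709, Function('S')(-335))), Function('t')(341)) = Add(Add(37760, Add(30709, Mul(Rational(-7, 2), Pow(-335, -1)))), Pow(3, Rational(1, 2))) = Add(Add(37760, Add(30709, Mul(Rational(-7, 2), Rational(-1, 335)))), Pow(3, Rational(1, 2))) = Add(Add(37760, Add(30709, Rational(7, 670))), Pow(3, Rational(1, 2))) = Add(Add(37760, Rational(20575037, 670)), Pow(3, Rational(1, 2))) = Add(Rational(45874237, 670), Pow(3, Rational(1, 2)))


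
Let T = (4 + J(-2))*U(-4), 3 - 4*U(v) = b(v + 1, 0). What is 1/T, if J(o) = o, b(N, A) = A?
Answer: 2/3 ≈ 0.66667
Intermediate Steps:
U(v) = 3/4 (U(v) = 3/4 - 1/4*0 = 3/4 + 0 = 3/4)
T = 3/2 (T = (4 - 2)*(3/4) = 2*(3/4) = 3/2 ≈ 1.5000)
1/T = 1/(3/2) = 2/3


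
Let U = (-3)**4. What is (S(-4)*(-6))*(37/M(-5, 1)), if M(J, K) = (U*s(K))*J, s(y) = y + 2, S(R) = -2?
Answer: -148/405 ≈ -0.36543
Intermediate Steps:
U = 81
s(y) = 2 + y
M(J, K) = J*(162 + 81*K) (M(J, K) = (81*(2 + K))*J = (162 + 81*K)*J = J*(162 + 81*K))
(S(-4)*(-6))*(37/M(-5, 1)) = (-2*(-6))*(37/((81*(-5)*(2 + 1)))) = 12*(37/((81*(-5)*3))) = 12*(37/(-1215)) = 12*(37*(-1/1215)) = 12*(-37/1215) = -148/405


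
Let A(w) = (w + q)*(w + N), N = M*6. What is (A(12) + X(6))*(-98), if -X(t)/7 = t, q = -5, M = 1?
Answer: -8232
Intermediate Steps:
X(t) = -7*t
N = 6 (N = 1*6 = 6)
A(w) = (-5 + w)*(6 + w) (A(w) = (w - 5)*(w + 6) = (-5 + w)*(6 + w))
(A(12) + X(6))*(-98) = ((-30 + 12 + 12²) - 7*6)*(-98) = ((-30 + 12 + 144) - 42)*(-98) = (126 - 42)*(-98) = 84*(-98) = -8232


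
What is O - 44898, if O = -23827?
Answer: -68725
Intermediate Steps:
O - 44898 = -23827 - 44898 = -68725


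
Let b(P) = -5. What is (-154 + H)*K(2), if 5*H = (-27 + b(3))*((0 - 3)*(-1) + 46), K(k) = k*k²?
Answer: -18704/5 ≈ -3740.8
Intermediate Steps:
K(k) = k³
H = -1568/5 (H = ((-27 - 5)*((0 - 3)*(-1) + 46))/5 = (-32*(-3*(-1) + 46))/5 = (-32*(3 + 46))/5 = (-32*49)/5 = (⅕)*(-1568) = -1568/5 ≈ -313.60)
(-154 + H)*K(2) = (-154 - 1568/5)*2³ = -2338/5*8 = -18704/5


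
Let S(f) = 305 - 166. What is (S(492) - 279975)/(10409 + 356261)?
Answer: -139918/183335 ≈ -0.76318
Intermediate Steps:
S(f) = 139
(S(492) - 279975)/(10409 + 356261) = (139 - 279975)/(10409 + 356261) = -279836/366670 = -279836*1/366670 = -139918/183335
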